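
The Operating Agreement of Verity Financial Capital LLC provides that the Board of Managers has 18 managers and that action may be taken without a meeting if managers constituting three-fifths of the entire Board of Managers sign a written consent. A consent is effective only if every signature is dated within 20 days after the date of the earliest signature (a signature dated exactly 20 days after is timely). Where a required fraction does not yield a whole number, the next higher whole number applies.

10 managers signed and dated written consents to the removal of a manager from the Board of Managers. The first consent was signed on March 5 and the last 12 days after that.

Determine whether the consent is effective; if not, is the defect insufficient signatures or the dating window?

Signatures required: three-fifths of 18 — 3/5 of 18 = 10.80, rounded up to 11, so 11 needed; 10 signed. Insufficient.
Dating window: the latest signature is 12 days after the earliest; the limit is 20 days. Within the window.

Not effective — insufficient signatures.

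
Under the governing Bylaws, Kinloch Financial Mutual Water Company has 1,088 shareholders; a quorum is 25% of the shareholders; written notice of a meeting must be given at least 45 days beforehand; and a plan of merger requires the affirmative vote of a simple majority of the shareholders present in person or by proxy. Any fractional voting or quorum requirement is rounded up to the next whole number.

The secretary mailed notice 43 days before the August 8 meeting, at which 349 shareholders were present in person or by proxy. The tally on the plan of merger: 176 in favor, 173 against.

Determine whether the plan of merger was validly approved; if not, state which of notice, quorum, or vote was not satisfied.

Invalid — notice requirement not satisfied.

Notice: 43 days given; 45 required. Not satisfied.
Quorum: 25% of 1,088 = 272; 349 present. Satisfied.
Vote: requires a majority of those present (349); a majority of 349 is 175, so 175 needed; 176 in favor. Satisfied.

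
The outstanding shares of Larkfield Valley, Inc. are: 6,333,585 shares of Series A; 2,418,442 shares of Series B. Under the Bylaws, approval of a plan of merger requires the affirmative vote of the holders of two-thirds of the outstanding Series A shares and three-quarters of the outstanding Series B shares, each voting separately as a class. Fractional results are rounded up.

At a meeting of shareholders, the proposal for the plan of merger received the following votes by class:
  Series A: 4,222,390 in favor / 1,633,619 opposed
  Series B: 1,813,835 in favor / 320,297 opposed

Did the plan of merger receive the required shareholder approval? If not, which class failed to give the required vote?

Approved — every class gave the required vote.

Series A: 2/3 of 6333585 = 4222390; 4,222,390 required, 4,222,390 in favor — approved.
Series B: 3/4 of 2418442 = 1813831.50, rounded up to 1813832; 1,813,832 required, 1,813,835 in favor — approved.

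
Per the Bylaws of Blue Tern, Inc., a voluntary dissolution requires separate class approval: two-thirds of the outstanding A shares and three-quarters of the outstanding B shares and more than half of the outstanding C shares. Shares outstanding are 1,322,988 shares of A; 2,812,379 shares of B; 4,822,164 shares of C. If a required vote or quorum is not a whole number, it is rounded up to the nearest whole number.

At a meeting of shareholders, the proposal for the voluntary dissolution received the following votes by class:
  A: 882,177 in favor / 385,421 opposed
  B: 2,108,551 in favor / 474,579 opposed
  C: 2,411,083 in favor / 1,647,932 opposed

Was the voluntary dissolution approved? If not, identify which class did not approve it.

Not approved — the B shares did not give the required vote.

A: 2/3 of 1322988 = 881992; 881,992 required, 882,177 in favor — approved.
B: 3/4 of 2812379 = 2109284.25, rounded up to 2109285; 2,109,285 required, 2,108,551 in favor — not approved.
C: a majority of 4822164 is 2411083; 2,411,083 required, 2,411,083 in favor — approved.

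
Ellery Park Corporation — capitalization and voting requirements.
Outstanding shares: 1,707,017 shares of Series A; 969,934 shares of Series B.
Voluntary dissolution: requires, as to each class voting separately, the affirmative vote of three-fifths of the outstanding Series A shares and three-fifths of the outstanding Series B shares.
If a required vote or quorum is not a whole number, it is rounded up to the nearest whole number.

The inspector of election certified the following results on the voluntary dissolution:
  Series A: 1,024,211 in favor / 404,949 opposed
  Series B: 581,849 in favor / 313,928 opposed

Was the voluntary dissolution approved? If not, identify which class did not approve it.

Series A: 3/5 of 1707017 = 1024210.20, rounded up to 1024211; 1,024,211 required, 1,024,211 in favor — approved.
Series B: 3/5 of 969934 = 581960.40, rounded up to 581961; 581,961 required, 581,849 in favor — not approved.

Not approved — the Series B shares did not give the required vote.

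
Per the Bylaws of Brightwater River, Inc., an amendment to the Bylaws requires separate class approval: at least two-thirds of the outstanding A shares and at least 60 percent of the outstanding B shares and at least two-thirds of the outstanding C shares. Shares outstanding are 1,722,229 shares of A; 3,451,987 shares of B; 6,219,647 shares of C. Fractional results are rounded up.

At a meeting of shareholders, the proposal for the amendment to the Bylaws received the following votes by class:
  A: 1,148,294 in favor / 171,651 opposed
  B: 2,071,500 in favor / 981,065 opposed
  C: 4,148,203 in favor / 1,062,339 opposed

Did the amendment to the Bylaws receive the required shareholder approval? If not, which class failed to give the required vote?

A: 2/3 of 1722229 = 1148152.67, rounded up to 1148153; 1,148,153 required, 1,148,294 in favor — approved.
B: 3/5 of 3451987 = 2071192.20, rounded up to 2071193; 2,071,193 required, 2,071,500 in favor — approved.
C: 2/3 of 6219647 = 4146431.33, rounded up to 4146432; 4,146,432 required, 4,148,203 in favor — approved.

Approved — every class gave the required vote.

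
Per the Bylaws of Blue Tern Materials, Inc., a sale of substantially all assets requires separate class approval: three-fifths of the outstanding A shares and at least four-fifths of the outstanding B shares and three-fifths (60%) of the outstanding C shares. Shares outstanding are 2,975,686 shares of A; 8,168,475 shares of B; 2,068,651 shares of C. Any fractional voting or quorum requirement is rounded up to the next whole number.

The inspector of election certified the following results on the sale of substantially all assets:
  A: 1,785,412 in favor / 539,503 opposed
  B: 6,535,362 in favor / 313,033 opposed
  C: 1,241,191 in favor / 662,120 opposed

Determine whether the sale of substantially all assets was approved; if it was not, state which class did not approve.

A: 3/5 of 2975686 = 1785411.60, rounded up to 1785412; 1,785,412 required, 1,785,412 in favor — approved.
B: 4/5 of 8168475 = 6534780; 6,534,780 required, 6,535,362 in favor — approved.
C: 3/5 of 2068651 = 1241190.60, rounded up to 1241191; 1,241,191 required, 1,241,191 in favor — approved.

Approved — every class gave the required vote.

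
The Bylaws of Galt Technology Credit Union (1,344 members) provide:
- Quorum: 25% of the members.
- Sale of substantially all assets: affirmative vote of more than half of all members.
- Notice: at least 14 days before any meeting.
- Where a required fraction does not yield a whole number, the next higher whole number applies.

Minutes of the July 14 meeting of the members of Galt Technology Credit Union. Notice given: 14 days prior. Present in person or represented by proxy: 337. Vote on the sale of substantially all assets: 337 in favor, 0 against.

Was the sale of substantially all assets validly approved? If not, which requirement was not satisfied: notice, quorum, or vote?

Invalid — vote requirement not satisfied.

Notice: 14 days given; 14 required. Satisfied.
Quorum: 25% of 1,344 = 336; 337 present. Satisfied.
Vote: requires a majority of all members (1,344); a majority of 1344 is 673, so 673 needed; 337 in favor. Not satisfied.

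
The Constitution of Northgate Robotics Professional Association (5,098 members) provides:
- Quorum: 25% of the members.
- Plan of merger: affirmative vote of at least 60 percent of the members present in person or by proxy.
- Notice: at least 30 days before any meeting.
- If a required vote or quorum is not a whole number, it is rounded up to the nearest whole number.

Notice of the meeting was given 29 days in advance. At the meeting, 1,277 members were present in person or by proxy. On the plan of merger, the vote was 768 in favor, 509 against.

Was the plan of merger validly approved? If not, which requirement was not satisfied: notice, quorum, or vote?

Notice: 29 days given; 30 required. Not satisfied.
Quorum: 25% of 5,098 = 1,274.50, rounded up to 1,275; 1,277 present. Satisfied.
Vote: requires three-fifths of those present (1,277); 3/5 of 1277 = 766.20, rounded up to 767, so 767 needed; 768 in favor. Satisfied.

Invalid — notice requirement not satisfied.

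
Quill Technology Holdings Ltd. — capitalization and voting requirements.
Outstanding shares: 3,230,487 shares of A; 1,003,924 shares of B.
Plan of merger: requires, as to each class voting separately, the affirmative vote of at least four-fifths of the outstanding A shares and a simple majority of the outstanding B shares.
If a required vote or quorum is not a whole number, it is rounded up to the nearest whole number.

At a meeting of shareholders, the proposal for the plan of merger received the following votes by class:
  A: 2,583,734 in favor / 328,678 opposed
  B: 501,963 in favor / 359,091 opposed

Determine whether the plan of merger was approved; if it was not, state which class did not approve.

Not approved — the A shares did not give the required vote.

A: 4/5 of 3230487 = 2584389.60, rounded up to 2584390; 2,584,390 required, 2,583,734 in favor — not approved.
B: a majority of 1003924 is 501963; 501,963 required, 501,963 in favor — approved.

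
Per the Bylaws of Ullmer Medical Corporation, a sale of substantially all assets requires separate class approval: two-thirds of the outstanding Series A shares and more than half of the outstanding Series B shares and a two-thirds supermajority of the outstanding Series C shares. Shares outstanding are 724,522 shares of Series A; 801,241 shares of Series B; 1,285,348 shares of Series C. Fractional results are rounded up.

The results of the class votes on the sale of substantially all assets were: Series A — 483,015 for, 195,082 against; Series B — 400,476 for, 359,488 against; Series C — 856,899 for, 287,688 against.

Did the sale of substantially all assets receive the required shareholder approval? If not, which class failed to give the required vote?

Not approved — the Series B shares did not give the required vote.

Series A: 2/3 of 724522 = 483014.67, rounded up to 483015; 483,015 required, 483,015 in favor — approved.
Series B: a majority of 801241 is 400621; 400,621 required, 400,476 in favor — not approved.
Series C: 2/3 of 1285348 = 856898.67, rounded up to 856899; 856,899 required, 856,899 in favor — approved.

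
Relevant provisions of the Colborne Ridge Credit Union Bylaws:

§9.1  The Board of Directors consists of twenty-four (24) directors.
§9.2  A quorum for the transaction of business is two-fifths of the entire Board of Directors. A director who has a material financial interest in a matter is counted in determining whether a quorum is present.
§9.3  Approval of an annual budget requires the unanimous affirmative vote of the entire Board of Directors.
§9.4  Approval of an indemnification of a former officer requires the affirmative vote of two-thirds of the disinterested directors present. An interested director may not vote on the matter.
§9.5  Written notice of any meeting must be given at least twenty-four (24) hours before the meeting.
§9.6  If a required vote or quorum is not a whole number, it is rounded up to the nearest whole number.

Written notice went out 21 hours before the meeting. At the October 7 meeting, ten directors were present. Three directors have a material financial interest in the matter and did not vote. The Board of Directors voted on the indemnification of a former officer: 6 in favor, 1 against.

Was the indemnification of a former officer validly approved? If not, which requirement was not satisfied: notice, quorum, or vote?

Invalid — notice requirement not satisfied.

Notice: 21 hours given; 24 required (21 < 24). Not satisfied.
Quorum: 10 present (interested directors count toward quorum); quorum is 10. Satisfied.
Vote: the indemnification of a former officer requires two-thirds of the disinterested directors present (10 − 3 = 7). 2/3 of 7 = 4.67, rounded up to 5, so 5 affirmative votes are needed; 6 voted in favor. Satisfied.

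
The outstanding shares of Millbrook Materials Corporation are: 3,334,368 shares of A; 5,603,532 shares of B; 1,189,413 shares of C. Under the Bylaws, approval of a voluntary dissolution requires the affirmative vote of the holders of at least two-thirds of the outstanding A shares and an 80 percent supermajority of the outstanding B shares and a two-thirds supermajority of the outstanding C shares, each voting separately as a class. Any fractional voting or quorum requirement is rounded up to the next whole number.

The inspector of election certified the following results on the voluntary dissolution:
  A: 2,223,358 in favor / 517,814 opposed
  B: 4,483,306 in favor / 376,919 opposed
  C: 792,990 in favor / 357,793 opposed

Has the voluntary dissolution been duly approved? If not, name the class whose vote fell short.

Approved — every class gave the required vote.

A: 2/3 of 3334368 = 2222912; 2,222,912 required, 2,223,358 in favor — approved.
B: 4/5 of 5603532 = 4482825.60, rounded up to 4482826; 4,482,826 required, 4,483,306 in favor — approved.
C: 2/3 of 1189413 = 792942; 792,942 required, 792,990 in favor — approved.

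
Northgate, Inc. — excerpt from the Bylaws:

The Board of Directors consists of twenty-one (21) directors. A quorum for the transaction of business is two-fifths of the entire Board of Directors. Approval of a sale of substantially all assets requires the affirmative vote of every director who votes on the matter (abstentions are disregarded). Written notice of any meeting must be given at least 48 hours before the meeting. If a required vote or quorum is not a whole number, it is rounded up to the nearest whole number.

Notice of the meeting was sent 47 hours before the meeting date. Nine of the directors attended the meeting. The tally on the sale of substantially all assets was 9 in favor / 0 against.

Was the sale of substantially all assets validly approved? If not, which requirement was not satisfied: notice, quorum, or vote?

Notice: 47 hours given; 48 required (47 < 48). Not satisfied.
Quorum: 9 present; quorum is 9. Satisfied.
Vote: the sale of substantially all assets requires the unanimous vote of the votes cast (9). Unanimous means all 9, so 9 affirmative votes are needed; 9 voted in favor. Satisfied.

Invalid — notice requirement not satisfied.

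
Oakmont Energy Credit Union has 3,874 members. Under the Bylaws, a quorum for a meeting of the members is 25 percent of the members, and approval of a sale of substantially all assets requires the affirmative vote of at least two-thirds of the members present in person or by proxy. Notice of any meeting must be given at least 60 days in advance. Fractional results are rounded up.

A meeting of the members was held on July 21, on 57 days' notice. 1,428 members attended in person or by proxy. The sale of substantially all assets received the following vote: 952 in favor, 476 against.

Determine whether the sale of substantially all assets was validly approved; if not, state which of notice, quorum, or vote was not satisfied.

Notice: 57 days given; 60 required. Not satisfied.
Quorum: 25% of 3,874 = 968.50, rounded up to 969; 1,428 present. Satisfied.
Vote: requires two-thirds of those present (1,428); 2/3 of 1428 = 952, so 952 needed; 952 in favor. Satisfied.

Invalid — notice requirement not satisfied.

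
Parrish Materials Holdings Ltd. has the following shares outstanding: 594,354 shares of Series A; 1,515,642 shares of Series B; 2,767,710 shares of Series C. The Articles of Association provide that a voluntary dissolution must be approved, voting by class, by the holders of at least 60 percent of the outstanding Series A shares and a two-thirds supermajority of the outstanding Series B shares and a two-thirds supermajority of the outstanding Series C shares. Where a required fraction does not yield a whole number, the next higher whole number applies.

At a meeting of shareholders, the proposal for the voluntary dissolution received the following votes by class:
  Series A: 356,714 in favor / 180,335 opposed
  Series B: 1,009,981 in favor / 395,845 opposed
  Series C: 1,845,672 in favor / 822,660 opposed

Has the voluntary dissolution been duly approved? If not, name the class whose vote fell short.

Not approved — the Series B shares did not give the required vote.

Series A: 3/5 of 594354 = 356612.40, rounded up to 356613; 356,613 required, 356,714 in favor — approved.
Series B: 2/3 of 1515642 = 1010428; 1,010,428 required, 1,009,981 in favor — not approved.
Series C: 2/3 of 2767710 = 1845140; 1,845,140 required, 1,845,672 in favor — approved.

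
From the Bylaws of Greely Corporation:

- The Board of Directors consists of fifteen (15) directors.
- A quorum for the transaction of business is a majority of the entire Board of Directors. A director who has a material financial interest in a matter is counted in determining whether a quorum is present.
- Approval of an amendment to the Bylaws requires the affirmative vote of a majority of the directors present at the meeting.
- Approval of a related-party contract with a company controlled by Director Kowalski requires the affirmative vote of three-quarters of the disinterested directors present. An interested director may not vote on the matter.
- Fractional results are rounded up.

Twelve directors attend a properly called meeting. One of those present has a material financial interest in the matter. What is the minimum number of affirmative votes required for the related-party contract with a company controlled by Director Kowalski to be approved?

9

The related-party contract with a company controlled by Director Kowalski requires three-fourths of the disinterested directors present (12 − 1 = 11).
3/4 of 11 = 8.25, rounded up to 9.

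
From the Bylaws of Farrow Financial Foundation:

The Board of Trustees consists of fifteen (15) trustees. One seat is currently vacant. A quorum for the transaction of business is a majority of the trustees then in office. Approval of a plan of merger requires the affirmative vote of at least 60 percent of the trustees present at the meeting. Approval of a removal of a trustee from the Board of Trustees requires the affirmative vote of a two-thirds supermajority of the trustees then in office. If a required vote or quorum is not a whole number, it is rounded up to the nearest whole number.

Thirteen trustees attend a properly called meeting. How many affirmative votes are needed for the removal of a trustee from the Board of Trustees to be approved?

The removal of a trustee from the Board of Trustees requires two-thirds of the trustees then in office (14).
2/3 of 14 = 9.33, rounded up to 10.

10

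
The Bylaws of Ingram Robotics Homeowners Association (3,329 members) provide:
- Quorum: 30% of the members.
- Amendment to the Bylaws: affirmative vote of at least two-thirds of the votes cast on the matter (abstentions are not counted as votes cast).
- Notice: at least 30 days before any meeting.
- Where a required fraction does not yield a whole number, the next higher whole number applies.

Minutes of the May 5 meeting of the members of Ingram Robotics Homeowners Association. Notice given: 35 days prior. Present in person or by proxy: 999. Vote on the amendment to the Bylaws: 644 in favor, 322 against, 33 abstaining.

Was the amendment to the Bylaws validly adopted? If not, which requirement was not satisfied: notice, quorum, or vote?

Valid — all requirements satisfied.

Notice: 35 days given; 30 required. Satisfied.
Quorum: 30% of 3,329 = 998.70, rounded up to 999; 999 present. Satisfied.
Vote: requires two-thirds of the votes cast (999 − 33 abstaining = 966); 2/3 of 966 = 644, so 644 needed; 644 in favor. Satisfied.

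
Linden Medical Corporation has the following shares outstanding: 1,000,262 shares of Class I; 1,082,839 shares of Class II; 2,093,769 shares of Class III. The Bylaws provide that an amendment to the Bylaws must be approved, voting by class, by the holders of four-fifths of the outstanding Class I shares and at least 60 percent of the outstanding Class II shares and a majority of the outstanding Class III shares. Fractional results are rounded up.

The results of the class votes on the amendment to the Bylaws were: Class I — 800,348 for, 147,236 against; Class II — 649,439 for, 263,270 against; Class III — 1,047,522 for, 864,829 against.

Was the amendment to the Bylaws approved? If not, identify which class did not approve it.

Class I: 4/5 of 1000262 = 800209.60, rounded up to 800210; 800,210 required, 800,348 in favor — approved.
Class II: 3/5 of 1082839 = 649703.40, rounded up to 649704; 649,704 required, 649,439 in favor — not approved.
Class III: a majority of 2093769 is 1046885; 1,046,885 required, 1,047,522 in favor — approved.

Not approved — the Class II shares did not give the required vote.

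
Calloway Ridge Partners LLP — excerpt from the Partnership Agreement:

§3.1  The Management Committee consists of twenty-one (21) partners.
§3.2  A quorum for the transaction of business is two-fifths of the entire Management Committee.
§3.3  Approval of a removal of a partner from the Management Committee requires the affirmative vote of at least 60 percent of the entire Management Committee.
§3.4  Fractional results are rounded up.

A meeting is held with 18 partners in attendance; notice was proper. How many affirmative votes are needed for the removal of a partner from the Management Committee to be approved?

The removal of a partner from the Management Committee requires three-fifths of the entire Management Committee (21).
3/5 of 21 = 12.60, rounded up to 13.

13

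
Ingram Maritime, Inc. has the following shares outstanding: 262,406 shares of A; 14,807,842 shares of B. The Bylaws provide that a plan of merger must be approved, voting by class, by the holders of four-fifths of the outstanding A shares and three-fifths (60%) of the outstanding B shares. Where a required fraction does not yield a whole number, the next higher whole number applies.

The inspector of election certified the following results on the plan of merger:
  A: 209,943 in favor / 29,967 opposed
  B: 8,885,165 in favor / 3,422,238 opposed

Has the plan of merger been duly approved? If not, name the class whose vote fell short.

Approved — every class gave the required vote.

A: 4/5 of 262406 = 209924.80, rounded up to 209925; 209,925 required, 209,943 in favor — approved.
B: 3/5 of 14807842 = 8884705.20, rounded up to 8884706; 8,884,706 required, 8,885,165 in favor — approved.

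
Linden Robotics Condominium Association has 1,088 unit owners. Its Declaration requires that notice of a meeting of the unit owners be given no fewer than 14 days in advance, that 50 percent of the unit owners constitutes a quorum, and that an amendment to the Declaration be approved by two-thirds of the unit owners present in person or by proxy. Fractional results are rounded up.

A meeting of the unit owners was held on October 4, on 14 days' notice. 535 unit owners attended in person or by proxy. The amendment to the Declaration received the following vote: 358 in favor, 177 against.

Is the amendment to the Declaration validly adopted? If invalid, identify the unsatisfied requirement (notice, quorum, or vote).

Notice: 14 days given; 14 required. Satisfied.
Quorum: 50% of 1,088 = 544; 535 present. Not satisfied.
Vote: requires two-thirds of those present (535); 2/3 of 535 = 356.67, rounded up to 357, so 357 needed; 358 in favor. Satisfied.

Invalid — quorum requirement not satisfied.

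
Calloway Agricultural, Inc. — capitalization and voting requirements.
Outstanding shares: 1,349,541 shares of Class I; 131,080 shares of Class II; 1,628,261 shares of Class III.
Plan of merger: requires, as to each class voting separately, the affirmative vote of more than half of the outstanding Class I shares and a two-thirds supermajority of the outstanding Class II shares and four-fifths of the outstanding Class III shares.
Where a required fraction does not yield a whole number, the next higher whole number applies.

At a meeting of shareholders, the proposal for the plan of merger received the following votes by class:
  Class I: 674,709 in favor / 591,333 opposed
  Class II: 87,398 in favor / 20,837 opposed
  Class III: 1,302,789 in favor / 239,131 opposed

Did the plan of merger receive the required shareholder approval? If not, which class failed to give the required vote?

Class I: a majority of 1349541 is 674771; 674,771 required, 674,709 in favor — not approved.
Class II: 2/3 of 131080 = 87386.67, rounded up to 87387; 87,387 required, 87,398 in favor — approved.
Class III: 4/5 of 1628261 = 1302608.80, rounded up to 1302609; 1,302,609 required, 1,302,789 in favor — approved.

Not approved — the Class I shares did not give the required vote.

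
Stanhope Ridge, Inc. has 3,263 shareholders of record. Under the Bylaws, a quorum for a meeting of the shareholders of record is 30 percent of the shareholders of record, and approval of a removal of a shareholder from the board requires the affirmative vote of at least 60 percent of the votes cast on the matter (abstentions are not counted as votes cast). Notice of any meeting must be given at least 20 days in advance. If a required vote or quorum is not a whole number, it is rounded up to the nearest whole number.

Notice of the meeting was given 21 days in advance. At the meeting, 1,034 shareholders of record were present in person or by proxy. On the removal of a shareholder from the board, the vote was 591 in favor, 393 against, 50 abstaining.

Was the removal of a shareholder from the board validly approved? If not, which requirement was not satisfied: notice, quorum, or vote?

Notice: 21 days given; 20 required. Satisfied.
Quorum: 30% of 3,263 = 978.90, rounded up to 979; 1,034 present. Satisfied.
Vote: requires three-fifths of the votes cast (1,034 − 50 abstaining = 984); 3/5 of 984 = 590.40, rounded up to 591, so 591 needed; 591 in favor. Satisfied.

Valid — all requirements satisfied.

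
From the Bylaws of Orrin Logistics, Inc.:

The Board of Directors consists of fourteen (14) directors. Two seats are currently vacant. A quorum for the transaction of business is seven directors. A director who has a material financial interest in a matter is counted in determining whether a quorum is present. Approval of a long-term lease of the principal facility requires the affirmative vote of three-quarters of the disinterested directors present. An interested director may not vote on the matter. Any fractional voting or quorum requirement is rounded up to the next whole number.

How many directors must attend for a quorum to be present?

The quorum is fixed at 7.

7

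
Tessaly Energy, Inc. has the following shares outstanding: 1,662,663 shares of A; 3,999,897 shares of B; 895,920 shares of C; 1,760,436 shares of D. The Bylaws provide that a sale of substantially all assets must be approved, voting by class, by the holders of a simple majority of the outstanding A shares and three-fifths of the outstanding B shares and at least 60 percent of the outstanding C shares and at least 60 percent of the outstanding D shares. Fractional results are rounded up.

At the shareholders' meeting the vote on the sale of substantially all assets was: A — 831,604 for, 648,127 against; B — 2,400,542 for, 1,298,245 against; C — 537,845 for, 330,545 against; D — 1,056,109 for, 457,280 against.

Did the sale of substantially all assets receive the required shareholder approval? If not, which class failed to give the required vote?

Not approved — the D shares did not give the required vote.

A: a majority of 1662663 is 831332; 831,332 required, 831,604 in favor — approved.
B: 3/5 of 3999897 = 2399938.20, rounded up to 2399939; 2,399,939 required, 2,400,542 in favor — approved.
C: 3/5 of 895920 = 537552; 537,552 required, 537,845 in favor — approved.
D: 3/5 of 1760436 = 1056261.60, rounded up to 1056262; 1,056,262 required, 1,056,109 in favor — not approved.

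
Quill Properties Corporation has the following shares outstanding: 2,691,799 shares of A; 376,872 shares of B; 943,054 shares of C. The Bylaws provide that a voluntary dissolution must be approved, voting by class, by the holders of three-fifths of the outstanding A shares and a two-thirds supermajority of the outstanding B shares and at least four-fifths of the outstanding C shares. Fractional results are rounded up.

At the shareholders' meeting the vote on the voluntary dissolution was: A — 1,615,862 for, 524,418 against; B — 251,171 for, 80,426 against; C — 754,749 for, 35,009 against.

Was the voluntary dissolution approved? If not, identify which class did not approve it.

A: 3/5 of 2691799 = 1615079.40, rounded up to 1615080; 1,615,080 required, 1,615,862 in favor — approved.
B: 2/3 of 376872 = 251248; 251,248 required, 251,171 in favor — not approved.
C: 4/5 of 943054 = 754443.20, rounded up to 754444; 754,444 required, 754,749 in favor — approved.

Not approved — the B shares did not give the required vote.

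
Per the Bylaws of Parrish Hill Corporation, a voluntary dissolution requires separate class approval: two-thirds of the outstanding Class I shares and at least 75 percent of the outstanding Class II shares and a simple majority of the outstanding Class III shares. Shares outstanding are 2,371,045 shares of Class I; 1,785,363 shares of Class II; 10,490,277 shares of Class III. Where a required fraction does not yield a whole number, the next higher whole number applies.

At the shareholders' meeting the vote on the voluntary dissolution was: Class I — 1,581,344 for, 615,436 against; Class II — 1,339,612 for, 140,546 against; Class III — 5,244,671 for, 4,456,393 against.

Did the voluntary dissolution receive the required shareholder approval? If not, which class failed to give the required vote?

Not approved — the Class III shares did not give the required vote.

Class I: 2/3 of 2371045 = 1580696.67, rounded up to 1580697; 1,580,697 required, 1,581,344 in favor — approved.
Class II: 3/4 of 1785363 = 1339022.25, rounded up to 1339023; 1,339,023 required, 1,339,612 in favor — approved.
Class III: a majority of 10490277 is 5245139; 5,245,139 required, 5,244,671 in favor — not approved.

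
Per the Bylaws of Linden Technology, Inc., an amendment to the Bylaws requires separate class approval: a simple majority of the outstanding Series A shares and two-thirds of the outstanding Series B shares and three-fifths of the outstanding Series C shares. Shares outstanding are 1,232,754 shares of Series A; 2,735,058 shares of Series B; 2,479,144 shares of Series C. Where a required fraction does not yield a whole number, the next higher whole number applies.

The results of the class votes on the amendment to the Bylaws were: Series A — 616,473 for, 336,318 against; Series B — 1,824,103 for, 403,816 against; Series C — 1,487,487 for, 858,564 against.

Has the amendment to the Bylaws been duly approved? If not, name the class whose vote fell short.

Approved — every class gave the required vote.

Series A: a majority of 1232754 is 616378; 616,378 required, 616,473 in favor — approved.
Series B: 2/3 of 2735058 = 1823372; 1,823,372 required, 1,824,103 in favor — approved.
Series C: 3/5 of 2479144 = 1487486.40, rounded up to 1487487; 1,487,487 required, 1,487,487 in favor — approved.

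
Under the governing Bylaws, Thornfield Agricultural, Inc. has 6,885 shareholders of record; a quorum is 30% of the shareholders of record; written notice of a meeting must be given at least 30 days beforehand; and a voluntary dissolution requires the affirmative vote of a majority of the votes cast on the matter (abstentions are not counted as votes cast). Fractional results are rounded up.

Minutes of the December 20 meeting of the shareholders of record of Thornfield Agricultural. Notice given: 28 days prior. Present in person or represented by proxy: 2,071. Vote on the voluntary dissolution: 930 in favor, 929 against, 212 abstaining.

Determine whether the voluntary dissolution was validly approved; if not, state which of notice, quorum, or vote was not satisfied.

Invalid — notice requirement not satisfied.

Notice: 28 days given; 30 required. Not satisfied.
Quorum: 30% of 6,885 = 2,065.50, rounded up to 2,066; 2,071 present. Satisfied.
Vote: requires a majority of the votes cast (2,071 − 212 abstaining = 1,859); a majority of 1859 is 930, so 930 needed; 930 in favor. Satisfied.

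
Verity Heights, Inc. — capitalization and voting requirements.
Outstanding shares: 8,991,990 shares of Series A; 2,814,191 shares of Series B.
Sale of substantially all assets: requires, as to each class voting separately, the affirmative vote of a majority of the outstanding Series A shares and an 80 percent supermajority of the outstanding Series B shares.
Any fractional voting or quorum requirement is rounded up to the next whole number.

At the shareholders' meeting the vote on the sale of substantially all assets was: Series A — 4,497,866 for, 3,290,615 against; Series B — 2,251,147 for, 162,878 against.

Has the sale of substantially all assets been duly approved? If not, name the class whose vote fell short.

Series A: a majority of 8991990 is 4495996; 4,495,996 required, 4,497,866 in favor — approved.
Series B: 4/5 of 2814191 = 2251352.80, rounded up to 2251353; 2,251,353 required, 2,251,147 in favor — not approved.

Not approved — the Series B shares did not give the required vote.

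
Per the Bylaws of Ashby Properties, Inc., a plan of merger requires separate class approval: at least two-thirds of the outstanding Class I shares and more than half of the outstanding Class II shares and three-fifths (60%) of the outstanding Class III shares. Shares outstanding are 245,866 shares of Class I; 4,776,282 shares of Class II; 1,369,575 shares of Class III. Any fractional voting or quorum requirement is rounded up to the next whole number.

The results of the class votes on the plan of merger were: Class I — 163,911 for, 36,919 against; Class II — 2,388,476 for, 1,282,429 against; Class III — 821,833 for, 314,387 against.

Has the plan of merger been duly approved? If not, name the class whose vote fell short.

Class I: 2/3 of 245866 = 163910.67, rounded up to 163911; 163,911 required, 163,911 in favor — approved.
Class II: a majority of 4776282 is 2388142; 2,388,142 required, 2,388,476 in favor — approved.
Class III: 3/5 of 1369575 = 821745; 821,745 required, 821,833 in favor — approved.

Approved — every class gave the required vote.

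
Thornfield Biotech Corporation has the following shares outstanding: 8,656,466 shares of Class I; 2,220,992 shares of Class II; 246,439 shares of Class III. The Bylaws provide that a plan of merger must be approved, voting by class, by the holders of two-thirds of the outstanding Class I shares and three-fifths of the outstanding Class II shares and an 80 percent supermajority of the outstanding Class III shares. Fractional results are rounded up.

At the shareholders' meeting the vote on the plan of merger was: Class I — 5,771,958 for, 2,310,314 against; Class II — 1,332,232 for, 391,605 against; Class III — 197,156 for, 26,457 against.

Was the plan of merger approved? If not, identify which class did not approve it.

Class I: 2/3 of 8656466 = 5770977.33, rounded up to 5770978; 5,770,978 required, 5,771,958 in favor — approved.
Class II: 3/5 of 2220992 = 1332595.20, rounded up to 1332596; 1,332,596 required, 1,332,232 in favor — not approved.
Class III: 4/5 of 246439 = 197151.20, rounded up to 197152; 197,152 required, 197,156 in favor — approved.

Not approved — the Class II shares did not give the required vote.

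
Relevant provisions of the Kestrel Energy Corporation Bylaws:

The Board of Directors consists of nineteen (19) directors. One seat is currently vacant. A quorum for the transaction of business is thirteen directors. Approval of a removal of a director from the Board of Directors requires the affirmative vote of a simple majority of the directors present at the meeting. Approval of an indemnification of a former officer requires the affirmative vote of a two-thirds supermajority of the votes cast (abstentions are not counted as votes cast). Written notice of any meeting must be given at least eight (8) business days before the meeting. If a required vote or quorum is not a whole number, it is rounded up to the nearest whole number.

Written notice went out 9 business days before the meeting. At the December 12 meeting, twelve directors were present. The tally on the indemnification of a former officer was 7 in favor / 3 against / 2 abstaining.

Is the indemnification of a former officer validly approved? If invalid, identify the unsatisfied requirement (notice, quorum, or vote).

Invalid — quorum requirement not satisfied.

Notice: 9 business days given; 8 required (9 ≥ 8). Satisfied.
Quorum: 12 present; quorum is 13. Not satisfied.
Vote: the indemnification of a former officer requires two-thirds of the votes cast (12 present − 2 abstaining = 10). 2/3 of 10 = 6.67, rounded up to 7, so 7 affirmative votes are needed; 7 voted in favor. Satisfied. (Moot — without a quorum no business can be validly transacted.)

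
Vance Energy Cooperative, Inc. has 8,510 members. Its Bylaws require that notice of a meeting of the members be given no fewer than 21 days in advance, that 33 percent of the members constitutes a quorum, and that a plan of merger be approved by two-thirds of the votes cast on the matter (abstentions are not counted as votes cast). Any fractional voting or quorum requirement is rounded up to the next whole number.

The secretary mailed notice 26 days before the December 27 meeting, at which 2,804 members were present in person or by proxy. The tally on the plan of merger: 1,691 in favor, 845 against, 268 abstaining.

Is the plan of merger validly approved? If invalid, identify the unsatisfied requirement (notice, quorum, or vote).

Invalid — quorum requirement not satisfied.

Notice: 26 days given; 21 required. Satisfied.
Quorum: 33% of 8,510 = 2,808.30, rounded up to 2,809; 2,804 present. Not satisfied.
Vote: requires two-thirds of the votes cast (2,804 − 268 abstaining = 2,536); 2/3 of 2536 = 1690.67, rounded up to 1691, so 1,691 needed; 1,691 in favor. Satisfied.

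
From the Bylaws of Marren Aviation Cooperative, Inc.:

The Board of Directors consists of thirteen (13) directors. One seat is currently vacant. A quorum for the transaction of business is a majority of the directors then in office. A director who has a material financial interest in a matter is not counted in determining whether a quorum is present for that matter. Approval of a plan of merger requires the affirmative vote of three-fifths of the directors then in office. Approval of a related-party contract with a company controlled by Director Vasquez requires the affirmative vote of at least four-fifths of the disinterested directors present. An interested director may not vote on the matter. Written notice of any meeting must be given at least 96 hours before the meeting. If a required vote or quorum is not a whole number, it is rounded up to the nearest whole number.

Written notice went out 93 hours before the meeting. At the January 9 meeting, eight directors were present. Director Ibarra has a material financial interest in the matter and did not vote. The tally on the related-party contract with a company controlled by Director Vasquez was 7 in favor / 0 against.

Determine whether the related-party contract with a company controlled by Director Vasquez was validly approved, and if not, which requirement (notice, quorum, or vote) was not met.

Notice: 93 hours given; 96 required (93 < 96). Not satisfied.
Quorum: 8 present, but the 1 interested director does not count, leaving 7. Quorum is 7. Satisfied.
Vote: the related-party contract with a company controlled by Director Vasquez requires four-fifths of the disinterested directors present (8 − 1 = 7). 4/5 of 7 = 5.60, rounded up to 6, so 6 affirmative votes are needed; 7 voted in favor. Satisfied.

Invalid — notice requirement not satisfied.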